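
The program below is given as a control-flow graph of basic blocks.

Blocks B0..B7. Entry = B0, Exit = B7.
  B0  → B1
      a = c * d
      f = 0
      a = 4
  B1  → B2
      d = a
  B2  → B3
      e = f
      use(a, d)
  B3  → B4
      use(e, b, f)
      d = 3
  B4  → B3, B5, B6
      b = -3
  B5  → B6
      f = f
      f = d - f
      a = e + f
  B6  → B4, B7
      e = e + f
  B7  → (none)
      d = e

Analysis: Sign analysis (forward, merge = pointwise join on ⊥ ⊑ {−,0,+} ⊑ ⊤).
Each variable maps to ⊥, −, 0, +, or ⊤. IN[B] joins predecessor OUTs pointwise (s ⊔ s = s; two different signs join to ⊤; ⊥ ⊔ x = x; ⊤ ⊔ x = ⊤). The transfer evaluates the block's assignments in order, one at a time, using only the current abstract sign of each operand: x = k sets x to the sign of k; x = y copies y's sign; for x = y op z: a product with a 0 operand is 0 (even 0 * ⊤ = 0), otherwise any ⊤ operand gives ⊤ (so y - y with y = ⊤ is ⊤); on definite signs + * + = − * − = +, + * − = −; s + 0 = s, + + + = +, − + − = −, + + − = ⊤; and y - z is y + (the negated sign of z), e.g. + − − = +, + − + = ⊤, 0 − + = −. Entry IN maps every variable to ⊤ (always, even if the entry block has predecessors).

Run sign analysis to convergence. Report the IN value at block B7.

Answer: {a: ⊤, b: -, c: ⊤, d: +, e: ⊤, f: ⊤}

Working:
Per-block solution:
  B0:   IN=(all ⊤)   OUT={a:+, f:0; rest ⊤}
  B1:   IN={a:+, f:0; rest ⊤}   OUT={a:+, d:+, f:0; rest ⊤}
  B2:   IN={a:+, d:+, f:0; rest ⊤}   OUT={a:+, d:+, e:0, f:0; rest ⊤}
  B3:   IN={d:+; rest ⊤}   OUT={d:+; rest ⊤}
  B4:   IN={d:+; rest ⊤}   OUT={b:-, d:+; rest ⊤}
  B5:   IN={b:-, d:+; rest ⊤}   OUT={b:-, d:+; rest ⊤}
  B6:   IN={b:-, d:+; rest ⊤}   OUT={b:-, d:+; rest ⊤}
  B7:   IN={b:-, d:+; rest ⊤}   OUT={b:-; rest ⊤}

Merge at B7: IN[B7] = OUT[B6] = {a: ⊤, b: -, c: ⊤, d: +, e: ⊤, f: ⊤}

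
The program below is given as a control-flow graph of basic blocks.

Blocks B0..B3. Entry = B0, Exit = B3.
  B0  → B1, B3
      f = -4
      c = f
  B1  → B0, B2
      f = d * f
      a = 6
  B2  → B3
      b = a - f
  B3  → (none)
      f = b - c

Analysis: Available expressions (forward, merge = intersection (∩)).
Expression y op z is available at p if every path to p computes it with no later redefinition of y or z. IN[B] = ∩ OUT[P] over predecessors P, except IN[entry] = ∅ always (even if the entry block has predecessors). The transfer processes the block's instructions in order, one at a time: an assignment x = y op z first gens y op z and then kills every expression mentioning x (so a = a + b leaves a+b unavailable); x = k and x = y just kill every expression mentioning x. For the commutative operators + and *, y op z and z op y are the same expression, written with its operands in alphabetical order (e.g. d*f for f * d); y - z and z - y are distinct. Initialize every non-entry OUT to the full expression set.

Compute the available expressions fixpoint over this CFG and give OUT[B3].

Per-block solution:
  B0:   IN={}   OUT={}
  B1:   IN={}   OUT={}
  B2:   IN={}   OUT={a-f}
  B3:   IN={}   OUT={b-c}

Merge at B3: IN[B3] = OUT[B0] ∩ OUT[B2] = {}
Applying B3's transfer function to that IN value gives OUT[B3] (row B3 above).

Answer: {b-c}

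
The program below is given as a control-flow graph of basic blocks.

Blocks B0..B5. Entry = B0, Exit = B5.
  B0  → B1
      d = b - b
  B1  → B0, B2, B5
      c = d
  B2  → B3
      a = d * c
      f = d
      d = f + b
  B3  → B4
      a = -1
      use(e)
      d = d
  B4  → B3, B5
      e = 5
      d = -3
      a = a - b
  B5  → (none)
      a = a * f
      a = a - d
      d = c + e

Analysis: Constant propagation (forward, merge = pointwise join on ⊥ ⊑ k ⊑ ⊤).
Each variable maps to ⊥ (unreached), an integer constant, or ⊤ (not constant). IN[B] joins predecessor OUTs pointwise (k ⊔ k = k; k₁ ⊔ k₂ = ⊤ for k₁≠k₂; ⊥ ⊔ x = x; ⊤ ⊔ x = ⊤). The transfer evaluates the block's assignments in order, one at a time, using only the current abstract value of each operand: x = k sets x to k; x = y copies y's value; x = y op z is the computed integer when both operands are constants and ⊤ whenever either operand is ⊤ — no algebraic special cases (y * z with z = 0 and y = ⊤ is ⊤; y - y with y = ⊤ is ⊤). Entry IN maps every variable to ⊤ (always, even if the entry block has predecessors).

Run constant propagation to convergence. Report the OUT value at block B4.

Answer: {a: ⊤, b: ⊤, c: ⊤, d: -3, e: 5, f: ⊤}

Working:
Converged values:
  B0:  IN=(all ⊤)  OUT=(all ⊤)
  B1:  IN=(all ⊤)  OUT=(all ⊤)
  B2:  IN=(all ⊤)  OUT=(all ⊤)
  B3:  IN=(all ⊤)  OUT={a:-1; rest ⊤}
  B4:  IN={a:-1; rest ⊤}  OUT={d:-3, e:5; rest ⊤}
  B5:  IN=(all ⊤)  OUT=(all ⊤)

Merge at B4: IN[B4] = OUT[B3] = {a: -1, b: ⊤, c: ⊤, d: ⊤, e: ⊤, f: ⊤}
Applying B4's transfer function to that IN value gives OUT[B4] (row B4 above).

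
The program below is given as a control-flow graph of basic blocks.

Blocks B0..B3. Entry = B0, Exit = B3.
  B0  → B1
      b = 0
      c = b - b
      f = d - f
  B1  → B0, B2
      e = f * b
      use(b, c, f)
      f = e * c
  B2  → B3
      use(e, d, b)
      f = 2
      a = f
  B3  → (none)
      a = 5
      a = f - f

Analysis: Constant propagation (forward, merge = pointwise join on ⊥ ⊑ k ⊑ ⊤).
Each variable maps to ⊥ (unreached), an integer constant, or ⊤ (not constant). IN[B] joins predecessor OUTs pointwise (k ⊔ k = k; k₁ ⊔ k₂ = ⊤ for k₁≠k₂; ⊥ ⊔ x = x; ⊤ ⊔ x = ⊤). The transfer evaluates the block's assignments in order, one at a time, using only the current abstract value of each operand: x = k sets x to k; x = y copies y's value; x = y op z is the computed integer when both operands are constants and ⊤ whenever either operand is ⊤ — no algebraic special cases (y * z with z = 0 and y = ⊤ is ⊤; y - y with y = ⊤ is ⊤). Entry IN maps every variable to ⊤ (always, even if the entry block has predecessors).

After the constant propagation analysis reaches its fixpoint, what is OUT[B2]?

Answer: {a: 2, b: 0, c: 0, d: ⊤, e: ⊤, f: 2}

Trace:
Per-block solution:
  B0:   IN=(all ⊤)   OUT={b:0, c:0; rest ⊤}
  B1:   IN={b:0, c:0; rest ⊤}   OUT={b:0, c:0; rest ⊤}
  B2:   IN={b:0, c:0; rest ⊤}   OUT={a:2, b:0, c:0, f:2; rest ⊤}
  B3:   IN={a:2, b:0, c:0, f:2; rest ⊤}   OUT={a:0, b:0, c:0, f:2; rest ⊤}

Merge at B2: IN[B2] = OUT[B1] = {a: ⊤, b: 0, c: 0, d: ⊤, e: ⊤, f: ⊤}
Applying B2's transfer function to that IN value gives OUT[B2] (row B2 above).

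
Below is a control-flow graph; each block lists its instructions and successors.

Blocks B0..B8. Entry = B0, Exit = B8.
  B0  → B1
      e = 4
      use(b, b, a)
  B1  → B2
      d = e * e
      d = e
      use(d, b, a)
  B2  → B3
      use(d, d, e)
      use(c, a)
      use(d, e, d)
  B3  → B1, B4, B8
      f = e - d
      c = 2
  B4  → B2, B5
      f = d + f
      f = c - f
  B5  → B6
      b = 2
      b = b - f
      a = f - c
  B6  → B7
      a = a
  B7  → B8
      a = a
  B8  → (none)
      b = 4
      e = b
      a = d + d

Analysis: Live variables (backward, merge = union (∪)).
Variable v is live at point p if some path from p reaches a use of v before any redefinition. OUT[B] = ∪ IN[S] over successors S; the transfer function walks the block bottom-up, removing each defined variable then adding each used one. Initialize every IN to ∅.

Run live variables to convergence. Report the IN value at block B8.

Fixpoint table:
  B0:  IN={a, b, c}  OUT={a, b, c, e}
  B1:  IN={a, b, c, e}  OUT={a, b, c, d, e}
  B2:  IN={a, b, c, d, e}  OUT={a, b, d, e}
  B3:  IN={a, b, d, e}  OUT={a, b, c, d, e, f}
  B4:  IN={a, b, c, d, e, f}  OUT={a, b, c, d, e, f}
  B5:  IN={c, d, f}  OUT={a, d}
  B6:  IN={a, d}  OUT={a, d}
  B7:  IN={a, d}  OUT={d}
  B8:  IN={d}  OUT={}

B8 is the boundary node: OUT[B8] = {}
Applying B8's transfer function to that OUT value gives IN[B8] (row B8 above).

Answer: {d}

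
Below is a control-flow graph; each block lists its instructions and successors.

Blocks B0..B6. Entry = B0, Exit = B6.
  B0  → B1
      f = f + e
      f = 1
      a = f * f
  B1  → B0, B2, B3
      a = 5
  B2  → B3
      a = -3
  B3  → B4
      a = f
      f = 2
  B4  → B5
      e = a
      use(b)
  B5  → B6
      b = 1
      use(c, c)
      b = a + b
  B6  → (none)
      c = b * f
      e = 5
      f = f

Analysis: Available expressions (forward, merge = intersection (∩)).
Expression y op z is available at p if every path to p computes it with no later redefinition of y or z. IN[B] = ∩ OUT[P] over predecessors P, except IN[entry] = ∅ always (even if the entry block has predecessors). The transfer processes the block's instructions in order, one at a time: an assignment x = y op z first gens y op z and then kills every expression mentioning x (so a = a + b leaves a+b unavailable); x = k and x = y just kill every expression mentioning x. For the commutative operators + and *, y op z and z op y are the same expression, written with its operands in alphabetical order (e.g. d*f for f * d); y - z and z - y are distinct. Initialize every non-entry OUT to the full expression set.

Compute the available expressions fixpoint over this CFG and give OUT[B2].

Converged values:
  B0: | IN={} | OUT={f*f}
  B1: | IN={f*f} | OUT={f*f}
  B2: | IN={f*f} | OUT={f*f}
  B3: | IN={f*f} | OUT={}
  B4: | IN={} | OUT={}
  B5: | IN={} | OUT={}
  B6: | IN={} | OUT={}

Merge at B2: IN[B2] = OUT[B1] = {f*f}
Applying B2's transfer function to that IN value gives OUT[B2] (row B2 above).

Answer: {f*f}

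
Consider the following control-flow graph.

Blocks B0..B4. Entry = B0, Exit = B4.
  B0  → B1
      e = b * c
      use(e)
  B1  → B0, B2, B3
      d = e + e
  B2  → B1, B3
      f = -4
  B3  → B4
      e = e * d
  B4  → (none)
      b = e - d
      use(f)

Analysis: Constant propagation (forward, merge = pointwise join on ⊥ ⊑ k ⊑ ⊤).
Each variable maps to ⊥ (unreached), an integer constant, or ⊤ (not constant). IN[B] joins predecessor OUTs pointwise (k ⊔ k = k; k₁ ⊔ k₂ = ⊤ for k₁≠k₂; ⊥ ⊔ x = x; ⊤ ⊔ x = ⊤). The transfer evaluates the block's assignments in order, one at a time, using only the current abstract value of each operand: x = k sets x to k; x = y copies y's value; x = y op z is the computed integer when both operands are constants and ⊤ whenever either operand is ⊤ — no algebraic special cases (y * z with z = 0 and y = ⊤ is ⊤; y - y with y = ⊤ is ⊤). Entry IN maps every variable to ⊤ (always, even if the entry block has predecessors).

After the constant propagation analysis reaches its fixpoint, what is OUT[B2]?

Fixpoint table:
  B0:   IN=(all ⊤)   OUT=(all ⊤)
  B1:   IN=(all ⊤)   OUT=(all ⊤)
  B2:   IN=(all ⊤)   OUT={f:-4; rest ⊤}
  B3:   IN=(all ⊤)   OUT=(all ⊤)
  B4:   IN=(all ⊤)   OUT=(all ⊤)

Merge at B2: IN[B2] = OUT[B1] = {a: ⊤, b: ⊤, c: ⊤, d: ⊤, e: ⊤, f: ⊤}
Applying B2's transfer function to that IN value gives OUT[B2] (row B2 above).

Answer: {a: ⊤, b: ⊤, c: ⊤, d: ⊤, e: ⊤, f: -4}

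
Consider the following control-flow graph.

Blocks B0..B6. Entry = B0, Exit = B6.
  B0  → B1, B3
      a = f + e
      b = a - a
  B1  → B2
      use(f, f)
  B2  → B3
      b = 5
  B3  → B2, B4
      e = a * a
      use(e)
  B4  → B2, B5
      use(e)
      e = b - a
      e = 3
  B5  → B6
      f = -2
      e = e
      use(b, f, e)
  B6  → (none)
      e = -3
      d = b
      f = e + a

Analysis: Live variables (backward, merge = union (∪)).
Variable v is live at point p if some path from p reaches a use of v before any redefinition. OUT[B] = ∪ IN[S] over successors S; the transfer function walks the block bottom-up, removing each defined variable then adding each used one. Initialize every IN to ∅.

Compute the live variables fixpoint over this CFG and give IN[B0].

Per-block solution:
  B0:   IN={e, f}   OUT={a, b, f}
  B1:   IN={a, f}   OUT={a}
  B2:   IN={a}   OUT={a, b}
  B3:   IN={a, b}   OUT={a, b, e}
  B4:   IN={a, b, e}   OUT={a, b, e}
  B5:   IN={a, b, e}   OUT={a, b}
  B6:   IN={a, b}   OUT={}

Merge at B0: OUT[B0] = IN[B1] ⊔ IN[B3] = {a, b, f}
Applying B0's transfer function to that OUT value gives IN[B0] (row B0 above).

Answer: {e, f}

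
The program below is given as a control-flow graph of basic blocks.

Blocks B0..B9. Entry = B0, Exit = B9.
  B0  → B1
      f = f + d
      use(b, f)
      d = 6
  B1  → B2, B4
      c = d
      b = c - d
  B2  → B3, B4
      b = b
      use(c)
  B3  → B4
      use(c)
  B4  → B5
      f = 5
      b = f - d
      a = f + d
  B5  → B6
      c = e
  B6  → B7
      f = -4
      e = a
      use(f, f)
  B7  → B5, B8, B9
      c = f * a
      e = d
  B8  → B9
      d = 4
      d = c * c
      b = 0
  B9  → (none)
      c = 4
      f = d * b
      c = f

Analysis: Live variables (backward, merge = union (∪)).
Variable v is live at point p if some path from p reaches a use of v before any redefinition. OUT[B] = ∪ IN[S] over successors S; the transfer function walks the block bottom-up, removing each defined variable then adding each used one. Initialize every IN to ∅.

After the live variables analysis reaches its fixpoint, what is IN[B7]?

Answer: {a, b, d, f}

Working:
Fixpoint table:
  B0:  IN={b, d, e, f}  OUT={d, e}
  B1:  IN={d, e}  OUT={b, c, d, e}
  B2:  IN={b, c, d, e}  OUT={c, d, e}
  B3:  IN={c, d, e}  OUT={d, e}
  B4:  IN={d, e}  OUT={a, b, d, e}
  B5:  IN={a, b, d, e}  OUT={a, b, d}
  B6:  IN={a, b, d}  OUT={a, b, d, f}
  B7:  IN={a, b, d, f}  OUT={a, b, c, d, e}
  B8:  IN={c}  OUT={b, d}
  B9:  IN={b, d}  OUT={}

Merge at B7: OUT[B7] = IN[B5] ⊔ IN[B8] ⊔ IN[B9] = {a, b, c, d, e}
Applying B7's transfer function to that OUT value gives IN[B7] (row B7 above).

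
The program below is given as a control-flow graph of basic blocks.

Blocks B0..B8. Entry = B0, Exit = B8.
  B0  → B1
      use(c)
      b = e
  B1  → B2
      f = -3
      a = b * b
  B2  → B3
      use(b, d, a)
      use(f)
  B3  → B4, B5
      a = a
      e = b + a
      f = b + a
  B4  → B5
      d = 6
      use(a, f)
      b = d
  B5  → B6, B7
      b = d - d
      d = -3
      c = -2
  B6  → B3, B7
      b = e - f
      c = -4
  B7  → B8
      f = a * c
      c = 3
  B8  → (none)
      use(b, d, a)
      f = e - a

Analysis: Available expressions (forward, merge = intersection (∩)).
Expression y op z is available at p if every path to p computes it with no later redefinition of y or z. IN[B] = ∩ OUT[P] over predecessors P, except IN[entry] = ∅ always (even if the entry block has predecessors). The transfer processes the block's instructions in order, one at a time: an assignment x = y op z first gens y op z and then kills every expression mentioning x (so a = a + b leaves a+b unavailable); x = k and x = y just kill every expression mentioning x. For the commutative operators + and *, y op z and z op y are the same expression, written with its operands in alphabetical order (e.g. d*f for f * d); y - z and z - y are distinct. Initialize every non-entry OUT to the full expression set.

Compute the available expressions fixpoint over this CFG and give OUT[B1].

Answer: {b*b}

Derivation:
Fixpoint table:
  B0:  IN={}  OUT={}
  B1:  IN={}  OUT={b*b}
  B2:  IN={b*b}  OUT={b*b}
  B3:  IN={}  OUT={a+b}
  B4:  IN={a+b}  OUT={}
  B5:  IN={}  OUT={}
  B6:  IN={}  OUT={e-f}
  B7:  IN={}  OUT={}
  B8:  IN={}  OUT={e-a}

Merge at B1: IN[B1] = OUT[B0] = {}
Applying B1's transfer function to that IN value gives OUT[B1] (row B1 above).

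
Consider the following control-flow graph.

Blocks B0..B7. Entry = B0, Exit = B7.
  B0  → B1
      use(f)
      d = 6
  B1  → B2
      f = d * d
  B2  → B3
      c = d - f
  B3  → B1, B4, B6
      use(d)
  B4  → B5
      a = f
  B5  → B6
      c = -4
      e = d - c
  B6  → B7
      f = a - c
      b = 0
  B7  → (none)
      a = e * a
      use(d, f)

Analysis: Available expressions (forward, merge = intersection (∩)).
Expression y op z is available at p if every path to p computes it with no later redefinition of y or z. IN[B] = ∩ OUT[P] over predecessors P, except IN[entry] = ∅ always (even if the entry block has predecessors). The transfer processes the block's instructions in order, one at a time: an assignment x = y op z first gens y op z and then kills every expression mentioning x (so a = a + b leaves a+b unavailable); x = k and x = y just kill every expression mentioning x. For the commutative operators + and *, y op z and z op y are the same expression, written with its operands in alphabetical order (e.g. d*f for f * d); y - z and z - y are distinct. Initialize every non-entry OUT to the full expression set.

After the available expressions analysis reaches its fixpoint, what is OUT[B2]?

Fixpoint table:
  B0: | IN={} | OUT={}
  B1: | IN={} | OUT={d*d}
  B2: | IN={d*d} | OUT={d*d, d-f}
  B3: | IN={d*d, d-f} | OUT={d*d, d-f}
  B4: | IN={d*d, d-f} | OUT={d*d, d-f}
  B5: | IN={d*d, d-f} | OUT={d*d, d-c, d-f}
  B6: | IN={d*d, d-f} | OUT={a-c, d*d}
  B7: | IN={a-c, d*d} | OUT={d*d}

Merge at B2: IN[B2] = OUT[B1] = {d*d}
Applying B2's transfer function to that IN value gives OUT[B2] (row B2 above).

Answer: {d*d, d-f}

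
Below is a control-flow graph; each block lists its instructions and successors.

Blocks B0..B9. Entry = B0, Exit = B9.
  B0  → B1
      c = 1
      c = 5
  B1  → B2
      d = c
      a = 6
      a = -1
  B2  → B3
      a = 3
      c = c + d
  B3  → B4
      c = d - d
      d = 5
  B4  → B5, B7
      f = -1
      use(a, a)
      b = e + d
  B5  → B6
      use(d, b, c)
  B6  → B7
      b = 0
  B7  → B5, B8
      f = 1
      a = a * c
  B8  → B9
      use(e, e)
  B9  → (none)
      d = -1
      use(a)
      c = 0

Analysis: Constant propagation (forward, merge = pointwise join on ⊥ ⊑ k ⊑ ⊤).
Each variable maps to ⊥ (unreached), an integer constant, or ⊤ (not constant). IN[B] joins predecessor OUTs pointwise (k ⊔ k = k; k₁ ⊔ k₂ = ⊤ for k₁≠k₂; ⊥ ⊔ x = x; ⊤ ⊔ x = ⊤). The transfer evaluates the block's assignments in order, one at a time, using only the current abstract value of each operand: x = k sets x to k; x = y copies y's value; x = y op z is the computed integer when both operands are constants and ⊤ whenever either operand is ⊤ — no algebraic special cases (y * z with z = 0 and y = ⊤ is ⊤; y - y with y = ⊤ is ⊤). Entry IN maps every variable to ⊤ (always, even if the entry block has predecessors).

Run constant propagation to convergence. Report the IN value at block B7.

Per-block solution:
  B0:   IN=(all ⊤)   OUT={c:5; rest ⊤}
  B1:   IN={c:5; rest ⊤}   OUT={a:-1, c:5, d:5; rest ⊤}
  B2:   IN={a:-1, c:5, d:5; rest ⊤}   OUT={a:3, c:10, d:5; rest ⊤}
  B3:   IN={a:3, c:10, d:5; rest ⊤}   OUT={a:3, c:0, d:5; rest ⊤}
  B4:   IN={a:3, c:0, d:5; rest ⊤}   OUT={a:3, c:0, d:5, f:-1; rest ⊤}
  B5:   IN={c:0, d:5; rest ⊤}   OUT={c:0, d:5; rest ⊤}
  B6:   IN={c:0, d:5; rest ⊤}   OUT={b:0, c:0, d:5; rest ⊤}
  B7:   IN={c:0, d:5; rest ⊤}   OUT={c:0, d:5, f:1; rest ⊤}
  B8:   IN={c:0, d:5, f:1; rest ⊤}   OUT={c:0, d:5, f:1; rest ⊤}
  B9:   IN={c:0, d:5, f:1; rest ⊤}   OUT={c:0, d:-1, f:1; rest ⊤}

Merge at B7: IN[B7] = OUT[B4] ⊔ OUT[B6] = {a: ⊤, b: ⊤, c: 0, d: 5, e: ⊤, f: ⊤}

Answer: {a: ⊤, b: ⊤, c: 0, d: 5, e: ⊤, f: ⊤}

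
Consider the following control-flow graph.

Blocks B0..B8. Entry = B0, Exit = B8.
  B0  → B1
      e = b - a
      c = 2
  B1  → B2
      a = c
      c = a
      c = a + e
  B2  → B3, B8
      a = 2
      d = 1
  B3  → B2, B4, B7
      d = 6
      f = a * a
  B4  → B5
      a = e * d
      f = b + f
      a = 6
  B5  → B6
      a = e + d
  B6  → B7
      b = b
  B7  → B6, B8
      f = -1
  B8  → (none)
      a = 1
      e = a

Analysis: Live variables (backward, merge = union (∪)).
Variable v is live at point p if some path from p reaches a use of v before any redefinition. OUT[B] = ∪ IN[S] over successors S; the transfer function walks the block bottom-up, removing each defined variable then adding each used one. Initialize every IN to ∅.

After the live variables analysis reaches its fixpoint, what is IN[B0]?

Answer: {a, b}

Trace:
Converged values:
  B0:   IN={a, b}   OUT={b, c, e}
  B1:   IN={b, c, e}   OUT={b, e}
  B2:   IN={b, e}   OUT={a, b, e}
  B3:   IN={a, b, e}   OUT={b, d, e, f}
  B4:   IN={b, d, e, f}   OUT={b, d, e}
  B5:   IN={b, d, e}   OUT={b}
  B6:   IN={b}   OUT={b}
  B7:   IN={b}   OUT={b}
  B8:   IN={}   OUT={}

Merge at B0: OUT[B0] = IN[B1] = {b, c, e}
Applying B0's transfer function to that OUT value gives IN[B0] (row B0 above).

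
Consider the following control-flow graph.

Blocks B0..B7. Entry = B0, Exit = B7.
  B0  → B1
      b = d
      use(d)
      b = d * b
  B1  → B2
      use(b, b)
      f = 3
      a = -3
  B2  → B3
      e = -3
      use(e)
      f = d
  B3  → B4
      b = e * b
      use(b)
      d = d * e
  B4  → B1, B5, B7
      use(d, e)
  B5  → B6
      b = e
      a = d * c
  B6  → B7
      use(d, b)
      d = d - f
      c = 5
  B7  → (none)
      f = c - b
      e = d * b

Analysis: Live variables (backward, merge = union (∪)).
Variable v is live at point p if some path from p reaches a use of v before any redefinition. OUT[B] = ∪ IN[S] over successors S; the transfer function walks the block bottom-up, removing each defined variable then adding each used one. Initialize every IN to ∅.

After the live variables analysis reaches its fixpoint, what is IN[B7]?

Converged values:
  B0: | IN={c, d} | OUT={b, c, d}
  B1: | IN={b, c, d} | OUT={b, c, d}
  B2: | IN={b, c, d} | OUT={b, c, d, e, f}
  B3: | IN={b, c, d, e, f} | OUT={b, c, d, e, f}
  B4: | IN={b, c, d, e, f} | OUT={b, c, d, e, f}
  B5: | IN={c, d, e, f} | OUT={b, d, f}
  B6: | IN={b, d, f} | OUT={b, c, d}
  B7: | IN={b, c, d} | OUT={}

B7 is the boundary node: OUT[B7] = {}
Applying B7's transfer function to that OUT value gives IN[B7] (row B7 above).

Answer: {b, c, d}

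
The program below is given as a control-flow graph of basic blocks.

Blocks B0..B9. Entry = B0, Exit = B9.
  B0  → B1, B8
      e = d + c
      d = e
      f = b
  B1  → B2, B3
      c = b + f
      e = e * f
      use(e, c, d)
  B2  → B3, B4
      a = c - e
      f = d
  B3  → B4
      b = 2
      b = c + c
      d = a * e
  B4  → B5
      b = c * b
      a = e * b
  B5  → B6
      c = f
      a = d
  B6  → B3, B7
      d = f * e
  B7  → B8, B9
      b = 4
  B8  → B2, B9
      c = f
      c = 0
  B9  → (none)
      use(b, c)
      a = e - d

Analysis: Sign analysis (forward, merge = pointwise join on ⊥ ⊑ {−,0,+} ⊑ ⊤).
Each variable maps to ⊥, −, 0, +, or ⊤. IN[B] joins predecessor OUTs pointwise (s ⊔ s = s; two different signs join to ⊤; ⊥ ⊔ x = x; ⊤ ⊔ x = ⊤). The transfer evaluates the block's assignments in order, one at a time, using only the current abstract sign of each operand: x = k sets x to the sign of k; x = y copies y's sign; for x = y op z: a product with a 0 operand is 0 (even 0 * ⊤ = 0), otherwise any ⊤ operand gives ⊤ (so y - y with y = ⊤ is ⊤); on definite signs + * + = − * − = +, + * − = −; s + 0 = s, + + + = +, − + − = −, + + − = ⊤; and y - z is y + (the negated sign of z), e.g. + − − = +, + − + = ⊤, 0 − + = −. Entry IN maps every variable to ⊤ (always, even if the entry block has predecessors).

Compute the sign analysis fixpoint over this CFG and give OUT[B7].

Fixpoint table:
  B0:  IN=(all ⊤)  OUT=(all ⊤)
  B1:  IN=(all ⊤)  OUT=(all ⊤)
  B2:  IN=(all ⊤)  OUT=(all ⊤)
  B3:  IN=(all ⊤)  OUT=(all ⊤)
  B4:  IN=(all ⊤)  OUT=(all ⊤)
  B5:  IN=(all ⊤)  OUT=(all ⊤)
  B6:  IN=(all ⊤)  OUT=(all ⊤)
  B7:  IN=(all ⊤)  OUT={b:+; rest ⊤}
  B8:  IN=(all ⊤)  OUT={c:0; rest ⊤}
  B9:  IN=(all ⊤)  OUT=(all ⊤)

Merge at B7: IN[B7] = OUT[B6] = {a: ⊤, b: ⊤, c: ⊤, d: ⊤, e: ⊤, f: ⊤}
Applying B7's transfer function to that IN value gives OUT[B7] (row B7 above).

Answer: {a: ⊤, b: +, c: ⊤, d: ⊤, e: ⊤, f: ⊤}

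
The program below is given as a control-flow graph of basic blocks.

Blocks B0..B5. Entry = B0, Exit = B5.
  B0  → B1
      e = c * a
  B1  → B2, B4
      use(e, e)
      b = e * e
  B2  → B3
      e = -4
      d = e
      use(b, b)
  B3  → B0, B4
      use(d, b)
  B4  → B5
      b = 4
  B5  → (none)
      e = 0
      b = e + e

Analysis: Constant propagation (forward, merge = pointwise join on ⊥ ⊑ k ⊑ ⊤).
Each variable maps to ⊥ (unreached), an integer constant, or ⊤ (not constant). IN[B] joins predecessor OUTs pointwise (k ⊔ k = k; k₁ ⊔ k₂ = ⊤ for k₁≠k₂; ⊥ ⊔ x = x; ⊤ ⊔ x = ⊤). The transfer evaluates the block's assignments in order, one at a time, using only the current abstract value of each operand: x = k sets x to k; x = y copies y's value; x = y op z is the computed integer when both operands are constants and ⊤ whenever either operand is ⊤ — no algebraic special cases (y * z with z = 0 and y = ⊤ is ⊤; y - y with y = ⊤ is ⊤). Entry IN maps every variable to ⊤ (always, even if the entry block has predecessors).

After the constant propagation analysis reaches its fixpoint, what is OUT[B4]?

Per-block solution:
  B0:  IN=(all ⊤)  OUT=(all ⊤)
  B1:  IN=(all ⊤)  OUT=(all ⊤)
  B2:  IN=(all ⊤)  OUT={d:-4, e:-4; rest ⊤}
  B3:  IN={d:-4, e:-4; rest ⊤}  OUT={d:-4, e:-4; rest ⊤}
  B4:  IN=(all ⊤)  OUT={b:4; rest ⊤}
  B5:  IN={b:4; rest ⊤}  OUT={b:0, e:0; rest ⊤}

Merge at B4: IN[B4] = OUT[B1] ⊔ OUT[B3] = {a: ⊤, b: ⊤, c: ⊤, d: ⊤, e: ⊤, f: ⊤}
Applying B4's transfer function to that IN value gives OUT[B4] (row B4 above).

Answer: {a: ⊤, b: 4, c: ⊤, d: ⊤, e: ⊤, f: ⊤}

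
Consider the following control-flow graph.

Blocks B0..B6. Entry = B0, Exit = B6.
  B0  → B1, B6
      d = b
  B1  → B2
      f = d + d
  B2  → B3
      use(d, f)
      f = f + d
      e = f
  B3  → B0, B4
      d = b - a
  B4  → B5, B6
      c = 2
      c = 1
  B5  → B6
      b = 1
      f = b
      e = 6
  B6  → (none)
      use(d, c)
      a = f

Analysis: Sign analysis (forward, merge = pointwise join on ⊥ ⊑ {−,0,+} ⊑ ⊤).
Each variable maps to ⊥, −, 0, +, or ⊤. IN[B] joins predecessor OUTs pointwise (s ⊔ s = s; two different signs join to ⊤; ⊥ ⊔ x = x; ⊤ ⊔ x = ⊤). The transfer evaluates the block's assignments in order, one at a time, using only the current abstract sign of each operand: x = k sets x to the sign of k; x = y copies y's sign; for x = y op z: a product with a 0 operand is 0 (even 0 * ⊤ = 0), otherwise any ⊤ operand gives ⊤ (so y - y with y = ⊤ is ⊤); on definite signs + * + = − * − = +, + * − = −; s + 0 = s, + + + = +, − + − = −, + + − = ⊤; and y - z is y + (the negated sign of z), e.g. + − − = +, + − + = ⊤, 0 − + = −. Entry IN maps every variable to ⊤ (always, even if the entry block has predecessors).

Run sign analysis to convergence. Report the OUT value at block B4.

Answer: {a: ⊤, b: ⊤, c: +, d: ⊤, e: ⊤, f: ⊤}

Trace:
Per-block solution:
  B0: | IN=(all ⊤) | OUT=(all ⊤)
  B1: | IN=(all ⊤) | OUT=(all ⊤)
  B2: | IN=(all ⊤) | OUT=(all ⊤)
  B3: | IN=(all ⊤) | OUT=(all ⊤)
  B4: | IN=(all ⊤) | OUT={c:+; rest ⊤}
  B5: | IN={c:+; rest ⊤} | OUT={b:+, c:+, e:+, f:+; rest ⊤}
  B6: | IN=(all ⊤) | OUT=(all ⊤)

Merge at B4: IN[B4] = OUT[B3] = {a: ⊤, b: ⊤, c: ⊤, d: ⊤, e: ⊤, f: ⊤}
Applying B4's transfer function to that IN value gives OUT[B4] (row B4 above).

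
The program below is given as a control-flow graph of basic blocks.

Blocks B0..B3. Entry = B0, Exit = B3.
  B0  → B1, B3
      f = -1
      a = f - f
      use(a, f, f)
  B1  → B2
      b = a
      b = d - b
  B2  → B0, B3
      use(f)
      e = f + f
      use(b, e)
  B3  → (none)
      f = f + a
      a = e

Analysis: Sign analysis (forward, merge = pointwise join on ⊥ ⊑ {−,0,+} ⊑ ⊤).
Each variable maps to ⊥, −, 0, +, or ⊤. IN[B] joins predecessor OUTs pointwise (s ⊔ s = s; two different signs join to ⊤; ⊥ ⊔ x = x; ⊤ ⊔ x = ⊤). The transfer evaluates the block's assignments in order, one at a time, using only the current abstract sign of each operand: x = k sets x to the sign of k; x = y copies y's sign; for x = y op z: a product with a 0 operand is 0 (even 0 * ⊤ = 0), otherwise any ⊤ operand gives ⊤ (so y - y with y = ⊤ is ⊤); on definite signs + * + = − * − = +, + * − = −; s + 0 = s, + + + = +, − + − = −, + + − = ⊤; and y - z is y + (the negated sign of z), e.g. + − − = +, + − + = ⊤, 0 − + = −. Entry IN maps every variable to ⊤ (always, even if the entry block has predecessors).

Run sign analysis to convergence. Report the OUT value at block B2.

Answer: {a: ⊤, b: ⊤, c: ⊤, d: ⊤, e: -, f: -}

Derivation:
Converged values:
  B0:   IN=(all ⊤)   OUT={f:-; rest ⊤}
  B1:   IN={f:-; rest ⊤}   OUT={f:-; rest ⊤}
  B2:   IN={f:-; rest ⊤}   OUT={e:-, f:-; rest ⊤}
  B3:   IN={f:-; rest ⊤}   OUT=(all ⊤)

Merge at B2: IN[B2] = OUT[B1] = {a: ⊤, b: ⊤, c: ⊤, d: ⊤, e: ⊤, f: -}
Applying B2's transfer function to that IN value gives OUT[B2] (row B2 above).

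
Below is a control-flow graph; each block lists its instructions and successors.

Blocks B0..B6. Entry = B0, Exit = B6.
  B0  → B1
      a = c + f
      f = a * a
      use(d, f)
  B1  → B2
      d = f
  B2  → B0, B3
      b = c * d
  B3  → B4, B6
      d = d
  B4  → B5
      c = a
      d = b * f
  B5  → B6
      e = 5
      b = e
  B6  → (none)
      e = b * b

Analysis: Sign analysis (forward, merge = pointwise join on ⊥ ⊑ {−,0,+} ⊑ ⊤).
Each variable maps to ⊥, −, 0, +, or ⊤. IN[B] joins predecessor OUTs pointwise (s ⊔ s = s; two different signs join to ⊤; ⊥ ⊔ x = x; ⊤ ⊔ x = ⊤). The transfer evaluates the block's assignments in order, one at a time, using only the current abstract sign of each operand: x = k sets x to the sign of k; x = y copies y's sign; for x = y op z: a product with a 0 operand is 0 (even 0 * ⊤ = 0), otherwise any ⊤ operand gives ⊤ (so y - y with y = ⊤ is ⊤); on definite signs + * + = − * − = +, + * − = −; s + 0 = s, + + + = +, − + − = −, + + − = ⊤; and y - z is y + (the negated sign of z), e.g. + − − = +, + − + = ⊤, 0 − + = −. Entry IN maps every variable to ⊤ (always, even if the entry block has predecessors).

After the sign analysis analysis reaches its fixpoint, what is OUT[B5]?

Answer: {a: ⊤, b: +, c: ⊤, d: ⊤, e: +, f: ⊤}

Derivation:
Per-block solution:
  B0: | IN=(all ⊤) | OUT=(all ⊤)
  B1: | IN=(all ⊤) | OUT=(all ⊤)
  B2: | IN=(all ⊤) | OUT=(all ⊤)
  B3: | IN=(all ⊤) | OUT=(all ⊤)
  B4: | IN=(all ⊤) | OUT=(all ⊤)
  B5: | IN=(all ⊤) | OUT={b:+, e:+; rest ⊤}
  B6: | IN=(all ⊤) | OUT=(all ⊤)

Merge at B5: IN[B5] = OUT[B4] = {a: ⊤, b: ⊤, c: ⊤, d: ⊤, e: ⊤, f: ⊤}
Applying B5's transfer function to that IN value gives OUT[B5] (row B5 above).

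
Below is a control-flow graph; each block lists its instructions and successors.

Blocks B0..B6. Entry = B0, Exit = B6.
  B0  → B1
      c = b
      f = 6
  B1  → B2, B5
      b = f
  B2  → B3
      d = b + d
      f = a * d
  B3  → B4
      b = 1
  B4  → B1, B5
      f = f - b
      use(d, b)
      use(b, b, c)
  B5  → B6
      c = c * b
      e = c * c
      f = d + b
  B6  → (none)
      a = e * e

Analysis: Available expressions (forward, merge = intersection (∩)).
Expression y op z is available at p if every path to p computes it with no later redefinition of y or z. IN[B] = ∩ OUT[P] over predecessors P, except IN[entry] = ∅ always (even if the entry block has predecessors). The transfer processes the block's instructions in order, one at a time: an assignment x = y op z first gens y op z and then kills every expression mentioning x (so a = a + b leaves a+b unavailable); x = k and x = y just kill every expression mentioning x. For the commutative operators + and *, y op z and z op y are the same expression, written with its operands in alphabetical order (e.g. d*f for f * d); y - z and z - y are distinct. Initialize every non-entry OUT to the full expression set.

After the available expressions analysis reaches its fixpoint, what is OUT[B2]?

Answer: {a*d}

Derivation:
Converged values:
  B0: | IN={} | OUT={}
  B1: | IN={} | OUT={}
  B2: | IN={} | OUT={a*d}
  B3: | IN={a*d} | OUT={a*d}
  B4: | IN={a*d} | OUT={a*d}
  B5: | IN={} | OUT={b+d, c*c}
  B6: | IN={b+d, c*c} | OUT={b+d, c*c, e*e}

Merge at B2: IN[B2] = OUT[B1] = {}
Applying B2's transfer function to that IN value gives OUT[B2] (row B2 above).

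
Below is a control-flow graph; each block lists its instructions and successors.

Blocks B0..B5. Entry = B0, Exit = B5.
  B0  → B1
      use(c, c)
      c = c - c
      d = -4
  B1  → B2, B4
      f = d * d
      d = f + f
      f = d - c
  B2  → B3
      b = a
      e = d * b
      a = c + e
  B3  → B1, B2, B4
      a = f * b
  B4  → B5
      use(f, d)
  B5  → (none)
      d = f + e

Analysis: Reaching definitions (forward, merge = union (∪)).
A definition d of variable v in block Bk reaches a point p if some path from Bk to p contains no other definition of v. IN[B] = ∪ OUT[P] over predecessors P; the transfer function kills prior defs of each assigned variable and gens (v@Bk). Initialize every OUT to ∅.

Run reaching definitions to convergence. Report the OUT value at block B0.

Converged values:
  B0:  IN={}  OUT={c@B0, d@B0}
  B1:  IN={a@B3, b@B2, c@B0, d@B0, d@B1, e@B2, f@B1}  OUT={a@B3, b@B2, c@B0, d@B1, e@B2, f@B1}
  B2:  IN={a@B3, b@B2, c@B0, d@B1, e@B2, f@B1}  OUT={a@B2, b@B2, c@B0, d@B1, e@B2, f@B1}
  B3:  IN={a@B2, b@B2, c@B0, d@B1, e@B2, f@B1}  OUT={a@B3, b@B2, c@B0, d@B1, e@B2, f@B1}
  B4:  IN={a@B3, b@B2, c@B0, d@B1, e@B2, f@B1}  OUT={a@B3, b@B2, c@B0, d@B1, e@B2, f@B1}
  B5:  IN={a@B3, b@B2, c@B0, d@B1, e@B2, f@B1}  OUT={a@B3, b@B2, c@B0, d@B5, e@B2, f@B1}

B0 is the boundary node: IN[B0] = {}
Applying B0's transfer function to that IN value gives OUT[B0] (row B0 above).

Answer: {c@B0, d@B0}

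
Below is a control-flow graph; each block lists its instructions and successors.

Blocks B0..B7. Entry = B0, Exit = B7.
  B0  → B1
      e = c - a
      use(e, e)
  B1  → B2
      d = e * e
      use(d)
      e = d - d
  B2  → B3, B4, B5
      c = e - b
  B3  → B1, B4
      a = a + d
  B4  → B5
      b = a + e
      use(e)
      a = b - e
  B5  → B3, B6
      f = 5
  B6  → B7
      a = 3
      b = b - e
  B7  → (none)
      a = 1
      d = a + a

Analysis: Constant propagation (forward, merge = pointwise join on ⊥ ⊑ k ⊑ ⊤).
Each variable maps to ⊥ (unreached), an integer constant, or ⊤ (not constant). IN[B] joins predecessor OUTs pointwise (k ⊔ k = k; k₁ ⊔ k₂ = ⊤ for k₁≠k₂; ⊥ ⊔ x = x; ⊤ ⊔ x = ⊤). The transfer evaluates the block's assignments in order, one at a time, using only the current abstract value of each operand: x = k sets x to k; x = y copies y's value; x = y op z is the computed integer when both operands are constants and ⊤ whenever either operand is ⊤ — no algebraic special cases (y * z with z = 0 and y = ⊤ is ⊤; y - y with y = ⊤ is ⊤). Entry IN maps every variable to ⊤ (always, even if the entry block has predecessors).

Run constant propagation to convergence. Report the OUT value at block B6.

Answer: {a: 3, b: ⊤, c: ⊤, d: ⊤, e: ⊤, f: 5}

Derivation:
Fixpoint table:
  B0:  IN=(all ⊤)  OUT=(all ⊤)
  B1:  IN=(all ⊤)  OUT=(all ⊤)
  B2:  IN=(all ⊤)  OUT=(all ⊤)
  B3:  IN=(all ⊤)  OUT=(all ⊤)
  B4:  IN=(all ⊤)  OUT=(all ⊤)
  B5:  IN=(all ⊤)  OUT={f:5; rest ⊤}
  B6:  IN={f:5; rest ⊤}  OUT={a:3, f:5; rest ⊤}
  B7:  IN={a:3, f:5; rest ⊤}  OUT={a:1, d:2, f:5; rest ⊤}

Merge at B6: IN[B6] = OUT[B5] = {a: ⊤, b: ⊤, c: ⊤, d: ⊤, e: ⊤, f: 5}
Applying B6's transfer function to that IN value gives OUT[B6] (row B6 above).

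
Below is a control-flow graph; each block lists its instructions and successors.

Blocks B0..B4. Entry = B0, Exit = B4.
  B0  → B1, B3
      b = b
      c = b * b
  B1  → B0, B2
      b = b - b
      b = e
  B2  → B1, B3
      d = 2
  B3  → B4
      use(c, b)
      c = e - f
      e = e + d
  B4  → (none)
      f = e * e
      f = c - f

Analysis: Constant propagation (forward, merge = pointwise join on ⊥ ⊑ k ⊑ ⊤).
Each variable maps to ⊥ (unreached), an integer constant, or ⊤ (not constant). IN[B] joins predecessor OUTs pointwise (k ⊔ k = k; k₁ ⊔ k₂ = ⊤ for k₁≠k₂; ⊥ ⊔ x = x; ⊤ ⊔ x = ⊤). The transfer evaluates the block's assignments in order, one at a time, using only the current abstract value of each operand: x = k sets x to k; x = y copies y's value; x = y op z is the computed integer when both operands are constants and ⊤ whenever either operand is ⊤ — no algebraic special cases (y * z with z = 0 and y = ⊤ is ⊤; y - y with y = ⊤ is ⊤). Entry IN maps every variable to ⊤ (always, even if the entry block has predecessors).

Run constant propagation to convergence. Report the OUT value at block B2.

Fixpoint table:
  B0: | IN=(all ⊤) | OUT=(all ⊤)
  B1: | IN=(all ⊤) | OUT=(all ⊤)
  B2: | IN=(all ⊤) | OUT={d:2; rest ⊤}
  B3: | IN=(all ⊤) | OUT=(all ⊤)
  B4: | IN=(all ⊤) | OUT=(all ⊤)

Merge at B2: IN[B2] = OUT[B1] = {a: ⊤, b: ⊤, c: ⊤, d: ⊤, e: ⊤, f: ⊤}
Applying B2's transfer function to that IN value gives OUT[B2] (row B2 above).

Answer: {a: ⊤, b: ⊤, c: ⊤, d: 2, e: ⊤, f: ⊤}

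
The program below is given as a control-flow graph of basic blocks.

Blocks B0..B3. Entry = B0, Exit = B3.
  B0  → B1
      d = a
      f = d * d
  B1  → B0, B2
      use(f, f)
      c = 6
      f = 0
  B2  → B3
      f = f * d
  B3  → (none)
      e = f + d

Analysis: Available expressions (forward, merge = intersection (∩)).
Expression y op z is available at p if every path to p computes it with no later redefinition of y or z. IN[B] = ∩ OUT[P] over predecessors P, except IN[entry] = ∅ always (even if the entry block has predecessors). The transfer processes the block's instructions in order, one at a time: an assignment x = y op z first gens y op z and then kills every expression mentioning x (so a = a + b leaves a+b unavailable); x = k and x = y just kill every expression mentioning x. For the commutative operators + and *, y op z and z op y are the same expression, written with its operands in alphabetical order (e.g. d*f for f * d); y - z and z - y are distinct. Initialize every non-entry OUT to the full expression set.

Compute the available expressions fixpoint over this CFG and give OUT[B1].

Answer: {d*d}

Trace:
Converged values:
  B0:  IN={}  OUT={d*d}
  B1:  IN={d*d}  OUT={d*d}
  B2:  IN={d*d}  OUT={d*d}
  B3:  IN={d*d}  OUT={d*d, d+f}

Merge at B1: IN[B1] = OUT[B0] = {d*d}
Applying B1's transfer function to that IN value gives OUT[B1] (row B1 above).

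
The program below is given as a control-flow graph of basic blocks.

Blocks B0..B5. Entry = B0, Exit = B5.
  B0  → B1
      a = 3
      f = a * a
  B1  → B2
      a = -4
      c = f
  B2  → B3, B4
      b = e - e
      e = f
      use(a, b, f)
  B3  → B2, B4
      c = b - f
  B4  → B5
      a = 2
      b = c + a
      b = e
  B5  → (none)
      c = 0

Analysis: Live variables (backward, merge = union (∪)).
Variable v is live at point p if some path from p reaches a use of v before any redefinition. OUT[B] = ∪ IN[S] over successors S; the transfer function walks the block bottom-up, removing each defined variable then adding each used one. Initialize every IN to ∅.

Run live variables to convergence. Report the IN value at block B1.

Answer: {e, f}

Working:
Fixpoint table:
  B0: | IN={e} | OUT={e, f}
  B1: | IN={e, f} | OUT={a, c, e, f}
  B2: | IN={a, c, e, f} | OUT={a, b, c, e, f}
  B3: | IN={a, b, e, f} | OUT={a, c, e, f}
  B4: | IN={c, e} | OUT={}
  B5: | IN={} | OUT={}

Merge at B1: OUT[B1] = IN[B2] = {a, c, e, f}
Applying B1's transfer function to that OUT value gives IN[B1] (row B1 above).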